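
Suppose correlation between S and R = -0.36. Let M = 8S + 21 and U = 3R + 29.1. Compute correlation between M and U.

correlation between M and U = -0.36

Linear rescalings preserve correlation up to sign; here the slopes 8 and 3 have the same sign, so correlation between M and U = correlation between S and R = -0.36.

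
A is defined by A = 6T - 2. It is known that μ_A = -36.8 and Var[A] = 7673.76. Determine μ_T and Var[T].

From A = 6T - 2: μ_A = a·μ_T + b, so μ_T = (μ_A − b)/a = (-36.8 − (-2))/6 = -5.8.
Var[A] = a²·Var[T], so Var[T] = 7673.76/6² = 213.16.

μ_T = -5.8, Var[T] = 213.16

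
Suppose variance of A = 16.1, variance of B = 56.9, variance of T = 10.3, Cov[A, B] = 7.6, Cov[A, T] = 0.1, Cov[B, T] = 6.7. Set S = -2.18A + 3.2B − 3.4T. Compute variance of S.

variance of S = a²·variance of A + b²·variance of B + c²·variance of T + 2ab·Cov[A, B] + 2ac·Cov[A, T] + 2bc·Cov[B, T], with a = -2.18, b = 3.2, c = -3.4.
= 76.51364 + 582.656 + 119.068 + (-106.0352) + 1.4824 + (-145.792)
= 527.89284.

variance of S = 527.89284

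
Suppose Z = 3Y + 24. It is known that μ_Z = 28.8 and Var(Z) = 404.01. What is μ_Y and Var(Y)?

μ_Y = 1.6, Var(Y) = 44.89

From Z = 3Y + 24: μ_Z = a·μ_Y + b, so μ_Y = (μ_Z − b)/a = (28.8 − 24)/3 = 1.6.
Var(Z) = a²·Var(Y), so Var(Y) = 404.01/3² = 44.89.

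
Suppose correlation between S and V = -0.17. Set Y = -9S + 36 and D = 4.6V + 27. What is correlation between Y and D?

correlation between Y and D = 0.17

Linear rescalings preserve |correlation|; the slopes -9 and 4.6 have opposite signs, so the correlation flips sign: correlation between Y and D = −correlation between S and V = 0.17.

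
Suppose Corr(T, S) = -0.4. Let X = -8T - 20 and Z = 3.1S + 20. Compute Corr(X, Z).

Corr(X, Z) = 0.4

Linear rescalings preserve |correlation|; the slopes -8 and 3.1 have opposite signs, so the correlation flips sign: Corr(X, Z) = −Corr(T, S) = 0.4.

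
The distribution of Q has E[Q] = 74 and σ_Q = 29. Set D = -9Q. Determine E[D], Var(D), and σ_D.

D = -9Q is linear with a = -9, b = 0.
E[D] = a·E[Q] + b = (-9)·74 = -666.
Var(Q) = 29² = 841.
Var(D) = a²·Var(Q) = (-9)²·841 = 68121.
σ_D = |a|·σ_Q = |-9|·29 = 261.

E[D] = -666, Var(D) = 68121, σ_D = 261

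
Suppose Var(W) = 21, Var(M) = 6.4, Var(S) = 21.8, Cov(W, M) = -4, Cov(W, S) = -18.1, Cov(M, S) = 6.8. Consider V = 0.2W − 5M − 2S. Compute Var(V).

Var(V) = 406.52

Var(V) = a²·Var(W) + b²·Var(M) + c²·Var(S) + 2ab·Cov(W, M) + 2ac·Cov(W, S) + 2bc·Cov(M, S), with a = 0.2, b = -5, c = -2.
= 0.84 + 160 + 87.2 + 8 + 14.48 + 136
= 406.52.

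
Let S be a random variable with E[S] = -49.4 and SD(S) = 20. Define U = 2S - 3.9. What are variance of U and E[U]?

variance of U = 1600, E[U] = -102.7

U = 2S - 3.9 is linear with a = 2, b = -3.9.
variance of S = 20² = 400.
variance of U = a²·variance of S = 2²·400 = 1600 (the additive constant -3.9 does not affect variance).
E[U] = a·E[S] + b = 2·(-49.4) + (-3.9) = -102.7.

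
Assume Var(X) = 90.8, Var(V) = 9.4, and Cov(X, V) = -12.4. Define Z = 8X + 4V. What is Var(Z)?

Var(Z) = 5168

Var(Z) = a²·Var(X) + b²·Var(V) + 2ab·Cov(X, V) with a = 8, b = 4.
= 8²·90.8 + 4²·9.4 + 2·8·4·(-12.4)
= 5811.2 + 150.4 + (-793.6) = 5168.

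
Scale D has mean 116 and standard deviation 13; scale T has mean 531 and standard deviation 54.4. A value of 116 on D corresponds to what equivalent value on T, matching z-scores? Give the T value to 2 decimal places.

z = (116 − 116)/13 = 0.
T = 531 + z·54.4 = 531 + (116 − 116)·54.4/13 = 531.00.

T = 531.00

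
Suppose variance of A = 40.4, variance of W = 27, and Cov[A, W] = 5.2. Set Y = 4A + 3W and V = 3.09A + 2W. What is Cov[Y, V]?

Cov[Y, V] = 751.148

By bilinearity, Cov[Y, V] = ac·variance of A + bd·variance of W + (ad+bc)·Cov[A, W], with a=4, b=3, c=3.09, d=2.
ac·variance of A = 4·3.09·40.4 = 499.344
bd·variance of W = 3·2·27 = 162
(ad+bc)·Cov[A, W] = (17.27)·5.2 = 89.804
Cov[Y, V] = 499.344 + 162 + 89.804 = 751.148.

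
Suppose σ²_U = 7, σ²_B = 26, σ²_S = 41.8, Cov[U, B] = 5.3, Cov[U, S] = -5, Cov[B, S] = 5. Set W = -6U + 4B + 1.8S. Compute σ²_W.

σ²_W = a²·σ²_U + b²·σ²_B + c²·σ²_S + 2ab·Cov[U, B] + 2ac·Cov[U, S] + 2bc·Cov[B, S], with a = -6, b = 4, c = 1.8.
= 252 + 416 + 135.432 + (-254.4) + 108 + 72
= 729.032.

σ²_W = 729.032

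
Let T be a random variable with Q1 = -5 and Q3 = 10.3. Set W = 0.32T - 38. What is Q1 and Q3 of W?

Q1(W) = -39.6, Q3(W) = -34.704

a = 0.32 > 0: Q1(W) = a·Q1(T)+b = -39.6, Q3(W) = a·Q3(T)+b = -34.704.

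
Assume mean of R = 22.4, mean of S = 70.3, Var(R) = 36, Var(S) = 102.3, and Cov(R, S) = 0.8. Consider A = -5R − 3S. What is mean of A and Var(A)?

mean of A = -322.9, Var(A) = 1844.7

mean of A = (-5)·mean of R + (-3)·mean of S = (-5)·22.4 + (-3)·70.3 = -322.9.
Var(A) = a²·Var(R) + b²·Var(S) + 2ab·Cov(R, S) with a = -5, b = -3.
= (-5)²·36 + (-3)²·102.3 + 2·(-5)·(-3)·0.8
= 900 + 920.7 + 24 = 1844.7.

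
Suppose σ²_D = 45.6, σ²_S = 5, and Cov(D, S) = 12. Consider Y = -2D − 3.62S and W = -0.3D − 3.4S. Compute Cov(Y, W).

Cov(Y, W) = 183.532

By bilinearity, Cov(Y, W) = ac·σ²_D + bd·σ²_S + (ad+bc)·Cov(D, S), with a=-2, b=-3.62, c=-0.3, d=-3.4.
ac·σ²_D = (-2)·(-0.3)·45.6 = 27.36
bd·σ²_S = (-3.62)·(-3.4)·5 = 61.54
(ad+bc)·Cov(D, S) = (7.886)·12 = 94.632
Cov(Y, W) = 27.36 + 61.54 + 94.632 = 183.532.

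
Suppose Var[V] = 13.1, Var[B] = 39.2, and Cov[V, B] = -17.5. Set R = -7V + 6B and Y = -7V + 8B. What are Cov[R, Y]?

By bilinearity, Cov[R, Y] = ac·Var[V] + bd·Var[B] + (ad+bc)·Cov[V, B], with a=-7, b=6, c=-7, d=8.
ac·Var[V] = (-7)·(-7)·13.1 = 641.9
bd·Var[B] = 6·8·39.2 = 1881.6
(ad+bc)·Cov[V, B] = (-98)·(-17.5) = 1715
Cov[R, Y] = 641.9 + 1881.6 + 1715 = 4238.5.

Cov[R, Y] = 4238.5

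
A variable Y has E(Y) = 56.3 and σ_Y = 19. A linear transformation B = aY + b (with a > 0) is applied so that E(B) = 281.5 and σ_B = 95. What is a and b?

a = 5, b = 0

σ_B = a·σ_Y (a > 0), so a = 95/19 = 5.
E(B) = a·E(Y) + b, so b = 281.5 − 5·56.3 = 0.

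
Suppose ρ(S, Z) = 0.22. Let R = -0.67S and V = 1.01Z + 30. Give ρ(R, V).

ρ(R, V) = -0.22

Linear rescalings preserve |correlation|; the slopes -0.67 and 1.01 have opposite signs, so the correlation flips sign: ρ(R, V) = −ρ(S, Z) = -0.22.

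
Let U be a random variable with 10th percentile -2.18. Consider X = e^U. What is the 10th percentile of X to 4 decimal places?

10th percentile of X = 0.113

e^U is increasing, so P_{10}(X) = g(P_{10}(U)) ≈ 0.113.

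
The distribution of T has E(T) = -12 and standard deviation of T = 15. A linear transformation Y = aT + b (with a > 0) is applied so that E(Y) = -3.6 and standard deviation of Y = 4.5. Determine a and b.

standard deviation of Y = a·standard deviation of T (a > 0), so a = 4.5/15 = 0.3.
E(Y) = a·E(T) + b, so b = -3.6 − 0.3·(-12) = 0.

a = 0.3, b = 0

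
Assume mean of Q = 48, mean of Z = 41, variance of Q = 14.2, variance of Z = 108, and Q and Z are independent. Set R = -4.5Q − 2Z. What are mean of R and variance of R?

mean of R = (-4.5)·mean of Q + (-2)·mean of Z = (-4.5)·48 + (-2)·41 = -298.
variance of R = a²·variance of Q + b²·variance of Z + 2ab·Cov(Q, Z) with a = -4.5, b = -2.
Independence gives Cov(Q, Z) = 0.
= (-4.5)²·14.2 + (-2)²·108 + 2·(-4.5)·(-2)·0
= 287.55 + 432 + 0 = 719.55.

mean of R = -298, variance of R = 719.55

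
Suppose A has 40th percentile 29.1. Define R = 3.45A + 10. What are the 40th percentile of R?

40th percentile of R = 110.395

Since a = 3.45 > 0 the transformation is increasing, so the 40th percentile of R = a·(P_{40} of A) + b = 3.45·29.1 + 10 = 110.395.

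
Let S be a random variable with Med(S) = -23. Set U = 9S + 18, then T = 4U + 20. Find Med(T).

Med(T) = -736

Med(U) = 9·(-23) + 18 = -189.
Med(T) = 4·(-189) + 20 = -736.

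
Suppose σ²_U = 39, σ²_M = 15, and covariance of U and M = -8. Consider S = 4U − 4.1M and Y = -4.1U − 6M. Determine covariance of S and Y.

covariance of S and Y = -213.08

By bilinearity, covariance of S and Y = ac·σ²_U + bd·σ²_M + (ad+bc)·covariance of U and M, with a=4, b=-4.1, c=-4.1, d=-6.
ac·σ²_U = 4·(-4.1)·39 = -639.6
bd·σ²_M = (-4.1)·(-6)·15 = 369
(ad+bc)·covariance of U and M = (-7.19)·(-8) = 57.52
covariance of S and Y = -639.6 + 369 + 57.52 = -213.08.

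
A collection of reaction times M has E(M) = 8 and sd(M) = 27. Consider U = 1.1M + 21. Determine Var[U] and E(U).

Var[U] = 882.09, E(U) = 29.8

U = 1.1M + 21 is linear with a = 1.1, b = 21.
Var[M] = 27² = 729.
Var[U] = a²·Var[M] = 1.1²·729 = 882.09 (the additive constant 21 does not affect variance).
E(U) = a·E(M) + b = 1.1·8 + 21 = 29.8.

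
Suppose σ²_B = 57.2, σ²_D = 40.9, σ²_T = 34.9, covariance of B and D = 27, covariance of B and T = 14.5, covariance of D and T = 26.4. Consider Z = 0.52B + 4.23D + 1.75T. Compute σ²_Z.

σ²_Z = a²·σ²_B + b²·σ²_D + c²·σ²_T + 2ab·covariance of B and D + 2ac·covariance of B and T + 2bc·covariance of D and T, with a = 0.52, b = 4.23, c = 1.75.
= 15.46688 + 731.81961 + 106.88125 + 118.7784 + 26.39 + 390.852
= 1390.18814.

σ²_Z = 1390.18814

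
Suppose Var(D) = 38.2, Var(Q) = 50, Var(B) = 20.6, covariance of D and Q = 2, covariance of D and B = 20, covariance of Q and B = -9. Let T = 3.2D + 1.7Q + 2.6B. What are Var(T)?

Var(T) = 949.924

Var(T) = a²·Var(D) + b²·Var(Q) + c²·Var(B) + 2ab·covariance of D and Q + 2ac·covariance of D and B + 2bc·covariance of Q and B, with a = 3.2, b = 1.7, c = 2.6.
= 391.168 + 144.5 + 139.256 + 21.76 + 332.8 + (-79.56)
= 949.924.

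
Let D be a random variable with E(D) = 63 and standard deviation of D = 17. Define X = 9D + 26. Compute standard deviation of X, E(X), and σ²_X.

standard deviation of X = 153, E(X) = 593, σ²_X = 23409

X = 9D + 26 is linear with a = 9, b = 26.
standard deviation of X = |a|·standard deviation of D = |9|·17 = 153.
E(X) = a·E(D) + b = 9·63 + 26 = 593.
σ²_D = 17² = 289.
σ²_X = a²·σ²_D = 9²·289 = 23409 (the additive constant 26 does not affect variance).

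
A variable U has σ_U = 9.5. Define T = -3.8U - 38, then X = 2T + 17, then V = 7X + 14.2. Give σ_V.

σ_V = 505.4

σ_T = |-3.8|·9.5 = 36.1.
σ_X = |2|·36.1 = 72.2.
σ_V = |7|·72.2 = 505.4.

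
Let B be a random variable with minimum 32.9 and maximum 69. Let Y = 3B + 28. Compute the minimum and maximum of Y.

min(Y) = 126.7, max(Y) = 235

a = 3 > 0, so min(Y) = a·min(B)+b = 3·32.9 + 28 = 126.7 and max(Y) = 3·69 + 28 = 235.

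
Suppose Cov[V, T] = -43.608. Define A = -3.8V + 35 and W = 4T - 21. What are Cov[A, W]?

Cov[A, W] = a·c·Cov[V, T] = (-3.8)·4·(-43.608) = 662.8416. Additive constants drop out.

Cov[A, W] = 662.8416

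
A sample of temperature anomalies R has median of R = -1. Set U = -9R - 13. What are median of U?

median of U = -4

A linear map preserves order up to sign, so median of U = a·median of R + b = (-9)·(-1) + (-13) = -4.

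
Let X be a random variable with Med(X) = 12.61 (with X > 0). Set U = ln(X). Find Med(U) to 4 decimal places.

Med(U) = 2.5345

ln(X) is monotone on this domain, so Med(U) = ln(12.61) ≈ 2.5345.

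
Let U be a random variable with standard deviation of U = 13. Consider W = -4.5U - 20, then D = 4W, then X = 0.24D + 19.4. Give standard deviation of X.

standard deviation of W = |-4.5|·13 = 58.5.
standard deviation of D = |4|·58.5 = 234.
standard deviation of X = |0.24|·234 = 56.16.

standard deviation of X = 56.16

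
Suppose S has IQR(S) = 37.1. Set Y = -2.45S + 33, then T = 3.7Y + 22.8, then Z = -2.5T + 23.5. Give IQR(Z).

IQR(Y) = |-2.45|·37.1 = 90.895.
IQR(T) = |3.7|·90.895 = 336.3115.
IQR(Z) = |-2.5|·336.3115 = 840.77875.

IQR(Z) = 840.77875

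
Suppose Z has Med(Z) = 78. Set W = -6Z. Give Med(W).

A linear map preserves order up to sign, so Med(W) = a·Med(Z) + b = (-6)·78 = -468.

Med(W) = -468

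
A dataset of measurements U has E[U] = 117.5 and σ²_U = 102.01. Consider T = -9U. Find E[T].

T = -9U is linear with a = -9, b = 0.
E[T] = a·E[U] + b = (-9)·117.5 = -1057.5.

E[T] = -1057.5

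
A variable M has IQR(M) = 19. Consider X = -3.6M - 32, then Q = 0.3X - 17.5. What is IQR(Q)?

IQR(Q) = 20.52

IQR(X) = |-3.6|·19 = 68.4.
IQR(Q) = |0.3|·68.4 = 20.52.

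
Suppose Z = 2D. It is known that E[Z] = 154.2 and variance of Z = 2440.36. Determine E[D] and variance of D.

E[D] = 77.1, variance of D = 610.09

From Z = 2D: E[Z] = a·E[D] + b, so E[D] = (E[Z] − b)/a = (154.2 − 0)/2 = 77.1.
variance of Z = a²·variance of D, so variance of D = 2440.36/2² = 610.09.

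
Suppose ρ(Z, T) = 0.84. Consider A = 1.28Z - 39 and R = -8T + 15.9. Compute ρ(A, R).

Linear rescalings preserve |correlation|; the slopes 1.28 and -8 have opposite signs, so the correlation flips sign: ρ(A, R) = −ρ(Z, T) = -0.84.

ρ(A, R) = -0.84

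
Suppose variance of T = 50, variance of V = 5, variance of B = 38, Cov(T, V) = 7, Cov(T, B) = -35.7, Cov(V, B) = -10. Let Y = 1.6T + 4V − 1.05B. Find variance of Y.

variance of Y = a²·variance of T + b²·variance of V + c²·variance of B + 2ab·Cov(T, V) + 2ac·Cov(T, B) + 2bc·Cov(V, B), with a = 1.6, b = 4, c = -1.05.
= 128 + 80 + 41.895 + 89.6 + 119.952 + 84
= 543.447.

variance of Y = 543.447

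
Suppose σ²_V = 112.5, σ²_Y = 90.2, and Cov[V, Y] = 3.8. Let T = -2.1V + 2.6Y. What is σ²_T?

σ²_T = 1064.381

σ²_T = a²·σ²_V + b²·σ²_Y + 2ab·Cov[V, Y] with a = -2.1, b = 2.6.
= (-2.1)²·112.5 + 2.6²·90.2 + 2·(-2.1)·2.6·3.8
= 496.125 + 609.752 + (-41.496) = 1064.381.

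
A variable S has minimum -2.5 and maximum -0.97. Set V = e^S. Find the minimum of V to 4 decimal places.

e^S is increasing on this domain, so min(V) comes from min(S) = -2.5: min(V) = exp(-2.5) ≈ 0.0821.

min(V) = 0.0821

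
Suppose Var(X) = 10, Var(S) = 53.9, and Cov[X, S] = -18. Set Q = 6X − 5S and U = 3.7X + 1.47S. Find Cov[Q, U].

Cov[Q, U] = 0.075

By bilinearity, Cov[Q, U] = ac·Var(X) + bd·Var(S) + (ad+bc)·Cov[X, S], with a=6, b=-5, c=3.7, d=1.47.
ac·Var(X) = 6·3.7·10 = 222
bd·Var(S) = (-5)·1.47·53.9 = -396.165
(ad+bc)·Cov[X, S] = (-9.68)·(-18) = 174.24
Cov[Q, U] = 222 + (-396.165) + 174.24 = 0.075.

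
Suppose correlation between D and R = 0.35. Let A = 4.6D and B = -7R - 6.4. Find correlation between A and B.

correlation between A and B = -0.35

Linear rescalings preserve |correlation|; the slopes 4.6 and -7 have opposite signs, so the correlation flips sign: correlation between A and B = −correlation between D and R = -0.35.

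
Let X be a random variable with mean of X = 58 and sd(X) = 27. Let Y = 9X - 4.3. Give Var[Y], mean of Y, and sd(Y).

Var[Y] = 59049, mean of Y = 517.7, sd(Y) = 243

Y = 9X - 4.3 is linear with a = 9, b = -4.3.
Var[X] = 27² = 729.
Var[Y] = a²·Var[X] = 9²·729 = 59049 (the additive constant -4.3 does not affect variance).
mean of Y = a·mean of X + b = 9·58 + (-4.3) = 517.7.
sd(Y) = |a|·sd(X) = |9|·27 = 243.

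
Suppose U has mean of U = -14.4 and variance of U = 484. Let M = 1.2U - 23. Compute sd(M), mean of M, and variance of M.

sd(M) = 26.4, mean of M = -40.28, variance of M = 696.96

M = 1.2U - 23 is linear with a = 1.2, b = -23.
sd(U) = √484 = 22.
sd(M) = |a|·sd(U) = |1.2|·22 = 26.4.
mean of M = a·mean of U + b = 1.2·(-14.4) + (-23) = -40.28.
variance of M = a²·variance of U = 1.2²·484 = 696.96 (the additive constant -23 does not affect variance).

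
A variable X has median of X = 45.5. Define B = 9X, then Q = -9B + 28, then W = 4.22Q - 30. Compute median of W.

median of W = -15464.65

median of B = 9·45.5 = 409.5.
median of Q = (-9)·409.5 + 28 = -3657.5.
median of W = 4.22·(-3657.5) + (-30) = -15464.65.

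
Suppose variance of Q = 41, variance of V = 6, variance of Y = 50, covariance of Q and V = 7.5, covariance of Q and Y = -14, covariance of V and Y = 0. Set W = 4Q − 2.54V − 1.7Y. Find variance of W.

variance of W = a²·variance of Q + b²·variance of V + c²·variance of Y + 2ab·covariance of Q and V + 2ac·covariance of Q and Y + 2bc·covariance of V and Y, with a = 4, b = -2.54, c = -1.7.
= 656 + 38.7096 + 144.5 + (-152.4) + 190.4 + 0
= 877.2096.

variance of W = 877.2096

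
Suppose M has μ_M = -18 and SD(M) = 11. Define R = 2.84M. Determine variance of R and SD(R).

variance of R = 975.9376, SD(R) = 31.24

R = 2.84M is linear with a = 2.84, b = 0.
variance of M = 11² = 121.
variance of R = a²·variance of M = 2.84²·121 = 975.9376.
SD(R) = |a|·SD(M) = |2.84|·11 = 31.24.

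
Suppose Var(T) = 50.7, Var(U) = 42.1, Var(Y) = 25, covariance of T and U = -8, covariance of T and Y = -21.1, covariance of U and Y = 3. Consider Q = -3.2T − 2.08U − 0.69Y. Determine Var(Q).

Var(Q) = a²·Var(T) + b²·Var(U) + c²·Var(Y) + 2ab·covariance of T and U + 2ac·covariance of T and Y + 2bc·covariance of U and Y, with a = -3.2, b = -2.08, c = -0.69.
= 519.168 + 182.14144 + 11.9025 + (-106.496) + (-93.1776) + 8.6112
= 522.14954.

Var(Q) = 522.14954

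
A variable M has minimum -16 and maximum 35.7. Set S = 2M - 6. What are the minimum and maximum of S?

min(S) = -38, max(S) = 65.4

a = 2 > 0, so min(S) = a·min(M)+b = 2·(-16) + (-6) = -38 and max(S) = 2·35.7 + (-6) = 65.4.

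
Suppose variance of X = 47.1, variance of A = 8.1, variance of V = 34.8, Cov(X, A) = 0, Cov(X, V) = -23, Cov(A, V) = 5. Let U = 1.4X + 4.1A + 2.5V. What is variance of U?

variance of U = 387.477

variance of U = a²·variance of X + b²·variance of A + c²·variance of V + 2ab·Cov(X, A) + 2ac·Cov(X, V) + 2bc·Cov(A, V), with a = 1.4, b = 4.1, c = 2.5.
= 92.316 + 136.161 + 217.5 + 0 + (-161) + 102.5
= 387.477.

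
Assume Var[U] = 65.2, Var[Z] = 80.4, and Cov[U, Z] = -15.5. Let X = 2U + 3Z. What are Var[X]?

Var[X] = 798.4

Var[X] = a²·Var[U] + b²·Var[Z] + 2ab·Cov[U, Z] with a = 2, b = 3.
= 2²·65.2 + 3²·80.4 + 2·2·3·(-15.5)
= 260.8 + 723.6 + (-186) = 798.4.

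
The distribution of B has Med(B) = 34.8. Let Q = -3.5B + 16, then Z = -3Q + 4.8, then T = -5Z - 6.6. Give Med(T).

Med(T) = -1617.6

Med(Q) = (-3.5)·34.8 + 16 = -105.8.
Med(Z) = (-3)·(-105.8) + 4.8 = 322.2.
Med(T) = (-5)·322.2 + (-6.6) = -1617.6.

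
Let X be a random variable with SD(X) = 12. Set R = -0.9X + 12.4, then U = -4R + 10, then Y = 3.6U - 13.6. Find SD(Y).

SD(Y) = 155.52

SD(R) = |-0.9|·12 = 10.8.
SD(U) = |-4|·10.8 = 43.2.
SD(Y) = |3.6|·43.2 = 155.52.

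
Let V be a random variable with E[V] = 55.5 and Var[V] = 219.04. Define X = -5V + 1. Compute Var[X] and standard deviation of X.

Var[X] = 5476, standard deviation of X = 74

X = -5V + 1 is linear with a = -5, b = 1.
Var[X] = a²·Var[V] = (-5)²·219.04 = 5476 (the additive constant 1 does not affect variance).
standard deviation of V = √219.04 = 14.8.
standard deviation of X = |a|·standard deviation of V = |-5|·14.8 = 74.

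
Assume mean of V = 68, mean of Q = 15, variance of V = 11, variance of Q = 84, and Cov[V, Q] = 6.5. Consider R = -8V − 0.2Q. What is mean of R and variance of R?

mean of R = -547, variance of R = 728.16

mean of R = (-8)·mean of V + (-0.2)·mean of Q = (-8)·68 + (-0.2)·15 = -547.
variance of R = a²·variance of V + b²·variance of Q + 2ab·Cov[V, Q] with a = -8, b = -0.2.
= (-8)²·11 + (-0.2)²·84 + 2·(-8)·(-0.2)·6.5
= 704 + 3.36 + 20.8 = 728.16.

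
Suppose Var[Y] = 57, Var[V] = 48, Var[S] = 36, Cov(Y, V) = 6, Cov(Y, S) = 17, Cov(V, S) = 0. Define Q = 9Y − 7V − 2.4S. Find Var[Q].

Var[Q] = 5685.96

Var[Q] = a²·Var[Y] + b²·Var[V] + c²·Var[S] + 2ab·Cov(Y, V) + 2ac·Cov(Y, S) + 2bc·Cov(V, S), with a = 9, b = -7, c = -2.4.
= 4617 + 2352 + 207.36 + (-756) + (-734.4) + 0
= 5685.96.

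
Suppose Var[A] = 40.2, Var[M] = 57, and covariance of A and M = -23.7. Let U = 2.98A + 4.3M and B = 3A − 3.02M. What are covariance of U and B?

covariance of U and B = -473.25348

By bilinearity, covariance of U and B = ac·Var[A] + bd·Var[M] + (ad+bc)·covariance of A and M, with a=2.98, b=4.3, c=3, d=-3.02.
ac·Var[A] = 2.98·3·40.2 = 359.388
bd·Var[M] = 4.3·(-3.02)·57 = -740.202
(ad+bc)·covariance of A and M = (3.9004)·(-23.7) = -92.43948
covariance of U and B = 359.388 + (-740.202) + (-92.43948) = -473.25348.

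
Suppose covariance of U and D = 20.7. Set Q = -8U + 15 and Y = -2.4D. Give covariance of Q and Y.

covariance of Q and Y = a·c·covariance of U and D = (-8)·(-2.4)·20.7 = 397.44. Additive constants drop out.

covariance of Q and Y = 397.44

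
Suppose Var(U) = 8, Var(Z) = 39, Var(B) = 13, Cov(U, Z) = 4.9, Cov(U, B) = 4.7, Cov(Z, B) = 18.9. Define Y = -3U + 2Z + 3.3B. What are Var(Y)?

Var(Y) = 467.19

Var(Y) = a²·Var(U) + b²·Var(Z) + c²·Var(B) + 2ab·Cov(U, Z) + 2ac·Cov(U, B) + 2bc·Cov(Z, B), with a = -3, b = 2, c = 3.3.
= 72 + 156 + 141.57 + (-58.8) + (-93.06) + 249.48
= 467.19.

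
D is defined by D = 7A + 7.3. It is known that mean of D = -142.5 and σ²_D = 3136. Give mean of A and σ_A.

From D = 7A + 7.3: mean of D = a·mean of A + b, so mean of A = (mean of D − b)/a = (-142.5 − 7.3)/7 = -21.4.
σ_D = √3136 = 56.
σ_D = |a|·σ_A, so σ_A = 56/|7| = 8.

mean of A = -21.4, σ_A = 8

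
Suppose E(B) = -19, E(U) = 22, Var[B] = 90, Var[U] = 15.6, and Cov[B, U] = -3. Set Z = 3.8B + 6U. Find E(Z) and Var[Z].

E(Z) = 59.8, Var[Z] = 1724.4

E(Z) = 3.8·E(B) + 6·E(U) = 3.8·(-19) + 6·22 = 59.8.
Var[Z] = a²·Var[B] + b²·Var[U] + 2ab·Cov[B, U] with a = 3.8, b = 6.
= 3.8²·90 + 6²·15.6 + 2·3.8·6·(-3)
= 1299.6 + 561.6 + (-136.8) = 1724.4.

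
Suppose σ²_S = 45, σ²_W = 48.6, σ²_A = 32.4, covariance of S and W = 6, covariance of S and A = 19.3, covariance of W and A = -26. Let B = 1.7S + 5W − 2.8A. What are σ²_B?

σ²_B = 2245.33

σ²_B = a²·σ²_S + b²·σ²_W + c²·σ²_A + 2ab·covariance of S and W + 2ac·covariance of S and A + 2bc·covariance of W and A, with a = 1.7, b = 5, c = -2.8.
= 130.05 + 1215 + 254.016 + 102 + (-183.736) + 728
= 2245.33.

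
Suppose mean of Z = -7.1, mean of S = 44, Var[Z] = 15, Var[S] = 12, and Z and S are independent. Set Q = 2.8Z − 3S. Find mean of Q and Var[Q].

mean of Q = -151.88, Var[Q] = 225.6

mean of Q = 2.8·mean of Z + (-3)·mean of S = 2.8·(-7.1) + (-3)·44 = -151.88.
Var[Q] = a²·Var[Z] + b²·Var[S] + 2ab·covariance of Z and S with a = 2.8, b = -3.
Independence gives covariance of Z and S = 0.
= 2.8²·15 + (-3)²·12 + 2·2.8·(-3)·0
= 117.6 + 108 + 0 = 225.6.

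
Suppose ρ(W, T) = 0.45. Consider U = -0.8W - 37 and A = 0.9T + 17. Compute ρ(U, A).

Linear rescalings preserve |correlation|; the slopes -0.8 and 0.9 have opposite signs, so the correlation flips sign: ρ(U, A) = −ρ(W, T) = -0.45.

ρ(U, A) = -0.45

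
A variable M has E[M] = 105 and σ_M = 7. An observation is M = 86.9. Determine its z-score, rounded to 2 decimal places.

z = -2.59

z = (M − E[M]) / σ_M = (86.9 − 105) / 7 ≈ -2.59.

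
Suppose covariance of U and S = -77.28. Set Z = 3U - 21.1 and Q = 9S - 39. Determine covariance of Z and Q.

covariance of Z and Q = -2086.56

covariance of Z and Q = a·c·covariance of U and S = 3·9·(-77.28) = -2086.56. Additive constants drop out.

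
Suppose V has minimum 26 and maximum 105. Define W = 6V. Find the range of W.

Range of V = 105 − 26 = 79.
Range(W) = |a|·Range(V) = |6|·79 = 474.

Range(W) = 474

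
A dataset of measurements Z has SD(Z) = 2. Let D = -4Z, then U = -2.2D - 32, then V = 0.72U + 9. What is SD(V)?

SD(D) = |-4|·2 = 8.
SD(U) = |-2.2|·8 = 17.6.
SD(V) = |0.72|·17.6 = 12.672.

SD(V) = 12.672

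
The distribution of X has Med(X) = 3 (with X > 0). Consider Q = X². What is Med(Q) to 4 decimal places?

X² is monotone on this domain, so Med(Q) = square(3) = 9.

Med(Q) = 9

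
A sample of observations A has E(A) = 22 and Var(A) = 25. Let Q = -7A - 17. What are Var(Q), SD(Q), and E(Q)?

Q = -7A - 17 is linear with a = -7, b = -17.
Var(Q) = a²·Var(A) = (-7)²·25 = 1225 (the additive constant -17 does not affect variance).
SD(A) = √25 = 5.
SD(Q) = |a|·SD(A) = |-7|·5 = 35.
E(Q) = a·E(A) + b = (-7)·22 + (-17) = -171.

Var(Q) = 1225, SD(Q) = 35, E(Q) = -171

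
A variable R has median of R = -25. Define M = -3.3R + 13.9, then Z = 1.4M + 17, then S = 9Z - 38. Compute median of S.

median of S = 1329.64

median of M = (-3.3)·(-25) + 13.9 = 96.4.
median of Z = 1.4·96.4 + 17 = 151.96.
median of S = 9·151.96 + (-38) = 1329.64.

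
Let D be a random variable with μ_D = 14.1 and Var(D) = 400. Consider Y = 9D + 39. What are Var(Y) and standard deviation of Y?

Var(Y) = 32400, standard deviation of Y = 180

Y = 9D + 39 is linear with a = 9, b = 39.
Var(Y) = a²·Var(D) = 9²·400 = 32400 (the additive constant 39 does not affect variance).
standard deviation of D = √400 = 20.
standard deviation of Y = |a|·standard deviation of D = |9|·20 = 180.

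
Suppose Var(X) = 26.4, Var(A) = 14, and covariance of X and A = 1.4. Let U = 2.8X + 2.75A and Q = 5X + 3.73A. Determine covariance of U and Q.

covariance of U and Q = 547.0766

By bilinearity, covariance of U and Q = ac·Var(X) + bd·Var(A) + (ad+bc)·covariance of X and A, with a=2.8, b=2.75, c=5, d=3.73.
ac·Var(X) = 2.8·5·26.4 = 369.6
bd·Var(A) = 2.75·3.73·14 = 143.605
(ad+bc)·covariance of X and A = (24.194)·1.4 = 33.8716
covariance of U and Q = 369.6 + 143.605 + 33.8716 = 547.0766.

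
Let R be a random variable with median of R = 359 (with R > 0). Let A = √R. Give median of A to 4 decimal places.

√R is monotone on this domain, so median of A = √(359) ≈ 18.9473.

median of A = 18.9473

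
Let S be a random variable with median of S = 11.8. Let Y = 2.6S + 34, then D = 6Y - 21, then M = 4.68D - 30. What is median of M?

median of Y = 2.6·11.8 + 34 = 64.68.
median of D = 6·64.68 + (-21) = 367.08.
median of M = 4.68·367.08 + (-30) = 1687.9344.

median of M = 1687.9344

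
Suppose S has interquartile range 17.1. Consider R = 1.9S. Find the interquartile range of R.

Under R = aS + b, IQR(R) = |a|·IQR(S) = |1.9|·17.1 = 32.49 (shifts cancel; spread scales by |a|).

IQR(R) = 32.49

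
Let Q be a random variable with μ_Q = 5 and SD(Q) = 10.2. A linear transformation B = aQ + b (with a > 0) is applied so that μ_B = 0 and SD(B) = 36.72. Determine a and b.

a = 3.6, b = -18

SD(B) = a·SD(Q) (a > 0), so a = 36.72/10.2 = 3.6.
μ_B = a·μ_Q + b, so b = 0 − 3.6·5 = -18.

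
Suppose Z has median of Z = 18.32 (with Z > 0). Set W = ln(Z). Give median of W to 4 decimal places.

median of W = 2.908

ln(Z) is monotone on this domain, so median of W = ln(18.32) ≈ 2.908.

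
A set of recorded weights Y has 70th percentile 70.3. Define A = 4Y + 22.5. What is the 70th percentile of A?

Since a = 4 > 0 the transformation is increasing, so the 70th percentile of A = a·(P_{70} of Y) + b = 4·70.3 + 22.5 = 303.7.

70th percentile of A = 303.7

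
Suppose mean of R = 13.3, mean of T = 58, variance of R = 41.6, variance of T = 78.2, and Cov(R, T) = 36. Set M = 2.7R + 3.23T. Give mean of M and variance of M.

mean of M = 2.7·mean of R + 3.23·mean of T = 2.7·13.3 + 3.23·58 = 223.25.
variance of M = a²·variance of R + b²·variance of T + 2ab·Cov(R, T) with a = 2.7, b = 3.23.
= 2.7²·41.6 + 3.23²·78.2 + 2·2.7·3.23·36
= 303.264 + 815.85278 + 627.912 = 1747.02878.

mean of M = 223.25, variance of M = 1747.02878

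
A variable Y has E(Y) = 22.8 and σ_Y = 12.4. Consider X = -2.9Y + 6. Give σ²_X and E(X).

σ²_X = 1293.1216, E(X) = -60.12

X = -2.9Y + 6 is linear with a = -2.9, b = 6.
σ²_Y = 12.4² = 153.76.
σ²_X = a²·σ²_Y = (-2.9)²·153.76 = 1293.1216 (the additive constant 6 does not affect variance).
E(X) = a·E(Y) + b = (-2.9)·22.8 + 6 = -60.12.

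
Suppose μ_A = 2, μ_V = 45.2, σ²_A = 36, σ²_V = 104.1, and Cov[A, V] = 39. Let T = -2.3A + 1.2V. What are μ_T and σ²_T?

μ_T = 49.64, σ²_T = 125.064

μ_T = (-2.3)·μ_A + 1.2·μ_V = (-2.3)·2 + 1.2·45.2 = 49.64.
σ²_T = a²·σ²_A + b²·σ²_V + 2ab·Cov[A, V] with a = -2.3, b = 1.2.
= (-2.3)²·36 + 1.2²·104.1 + 2·(-2.3)·1.2·39
= 190.44 + 149.904 + (-215.28) = 125.064.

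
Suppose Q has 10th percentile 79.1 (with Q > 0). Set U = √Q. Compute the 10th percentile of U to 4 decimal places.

10th percentile of U = 8.8938

√Q is increasing, so P_{10}(U) = g(P_{10}(Q)) ≈ 8.8938.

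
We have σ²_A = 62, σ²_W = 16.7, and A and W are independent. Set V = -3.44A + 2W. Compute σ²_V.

σ²_V = 800.4832

σ²_V = a²·σ²_A + b²·σ²_W + 2ab·Cov(A, W) with a = -3.44, b = 2.
Independence gives Cov(A, W) = 0.
= (-3.44)²·62 + 2²·16.7 + 2·(-3.44)·2·0
= 733.6832 + 66.8 + 0 = 800.4832.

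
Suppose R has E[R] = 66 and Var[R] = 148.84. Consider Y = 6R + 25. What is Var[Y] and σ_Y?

Var[Y] = 5358.24, σ_Y = 73.2

Y = 6R + 25 is linear with a = 6, b = 25.
Var[Y] = a²·Var[R] = 6²·148.84 = 5358.24 (the additive constant 25 does not affect variance).
σ_R = √148.84 = 12.2.
σ_Y = |a|·σ_R = |6|·12.2 = 73.2.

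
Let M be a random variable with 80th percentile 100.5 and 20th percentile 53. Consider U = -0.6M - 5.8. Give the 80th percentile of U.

80th percentile of U = -37.6

Since a = -0.6 < 0 the transformation is decreasing, reversing order: the 80th percentile of U corresponds to the 20th percentile of M.
So P_{80}(U) = a·P_{20}(M) + b = (-0.6)·53 + (-5.8) = -37.6.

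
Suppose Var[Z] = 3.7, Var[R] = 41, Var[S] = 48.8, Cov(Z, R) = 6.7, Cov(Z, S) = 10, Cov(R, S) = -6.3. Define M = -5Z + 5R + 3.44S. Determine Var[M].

Var[M] = a²·Var[Z] + b²·Var[R] + c²·Var[S] + 2ab·Cov(Z, R) + 2ac·Cov(Z, S) + 2bc·Cov(R, S), with a = -5, b = 5, c = 3.44.
= 92.5 + 1025 + 577.47968 + (-335) + (-344) + (-216.72)
= 799.25968.

Var[M] = 799.25968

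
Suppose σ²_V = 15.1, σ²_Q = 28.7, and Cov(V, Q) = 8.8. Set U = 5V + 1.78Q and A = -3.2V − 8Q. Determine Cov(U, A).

By bilinearity, Cov(U, A) = ac·σ²_V + bd·σ²_Q + (ad+bc)·Cov(V, Q), with a=5, b=1.78, c=-3.2, d=-8.
ac·σ²_V = 5·(-3.2)·15.1 = -241.6
bd·σ²_Q = 1.78·(-8)·28.7 = -408.688
(ad+bc)·Cov(V, Q) = (-45.696)·8.8 = -402.1248
Cov(U, A) = -241.6 + (-408.688) + (-402.1248) = -1052.4128.

Cov(U, A) = -1052.4128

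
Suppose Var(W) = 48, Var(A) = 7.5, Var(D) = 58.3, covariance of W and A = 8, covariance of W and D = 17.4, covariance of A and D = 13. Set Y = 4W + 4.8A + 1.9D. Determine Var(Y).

Var(Y) = 1960.063

Var(Y) = a²·Var(W) + b²·Var(A) + c²·Var(D) + 2ab·covariance of W and A + 2ac·covariance of W and D + 2bc·covariance of A and D, with a = 4, b = 4.8, c = 1.9.
= 768 + 172.8 + 210.463 + 307.2 + 264.48 + 237.12
= 1960.063.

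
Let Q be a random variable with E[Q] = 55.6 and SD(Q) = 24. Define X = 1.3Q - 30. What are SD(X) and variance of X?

SD(X) = 31.2, variance of X = 973.44

X = 1.3Q - 30 is linear with a = 1.3, b = -30.
SD(X) = |a|·SD(Q) = |1.3|·24 = 31.2.
variance of Q = 24² = 576.
variance of X = a²·variance of Q = 1.3²·576 = 973.44 (the additive constant -30 does not affect variance).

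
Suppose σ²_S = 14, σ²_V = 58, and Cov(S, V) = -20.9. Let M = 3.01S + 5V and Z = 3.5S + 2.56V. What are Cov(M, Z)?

By bilinearity, Cov(M, Z) = ac·σ²_S + bd·σ²_V + (ad+bc)·Cov(S, V), with a=3.01, b=5, c=3.5, d=2.56.
ac·σ²_S = 3.01·3.5·14 = 147.49
bd·σ²_V = 5·2.56·58 = 742.4
(ad+bc)·Cov(S, V) = (25.2056)·(-20.9) = -526.79704
Cov(M, Z) = 147.49 + 742.4 + (-526.79704) = 363.09296.

Cov(M, Z) = 363.09296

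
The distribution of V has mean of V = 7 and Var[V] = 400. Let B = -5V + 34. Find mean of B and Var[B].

mean of B = -1, Var[B] = 10000

B = -5V + 34 is linear with a = -5, b = 34.
mean of B = a·mean of V + b = (-5)·7 + 34 = -1.
Var[B] = a²·Var[V] = (-5)²·400 = 10000 (the additive constant 34 does not affect variance).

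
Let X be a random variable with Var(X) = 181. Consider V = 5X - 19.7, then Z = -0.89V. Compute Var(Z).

Var(Z) = 3584.2525

Var(V) = 5²·181 = 4525.
Var(Z) = (-0.89)²·4525 = 3584.2525.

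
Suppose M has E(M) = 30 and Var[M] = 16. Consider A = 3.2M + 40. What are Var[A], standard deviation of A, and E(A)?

A = 3.2M + 40 is linear with a = 3.2, b = 40.
Var[A] = a²·Var[M] = 3.2²·16 = 163.84 (the additive constant 40 does not affect variance).
standard deviation of M = √16 = 4.
standard deviation of A = |a|·standard deviation of M = |3.2|·4 = 12.8.
E(A) = a·E(M) + b = 3.2·30 + 40 = 136.

Var[A] = 163.84, standard deviation of A = 12.8, E(A) = 136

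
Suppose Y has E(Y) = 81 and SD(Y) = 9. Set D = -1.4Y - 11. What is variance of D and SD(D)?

D = -1.4Y - 11 is linear with a = -1.4, b = -11.
variance of Y = 9² = 81.
variance of D = a²·variance of Y = (-1.4)²·81 = 158.76 (the additive constant -11 does not affect variance).
SD(D) = |a|·SD(Y) = |-1.4|·9 = 12.6.

variance of D = 158.76, SD(D) = 12.6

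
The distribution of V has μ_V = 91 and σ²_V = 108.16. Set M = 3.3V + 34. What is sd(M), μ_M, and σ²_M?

M = 3.3V + 34 is linear with a = 3.3, b = 34.
sd(V) = √108.16 = 10.4.
sd(M) = |a|·sd(V) = |3.3|·10.4 = 34.32.
μ_M = a·μ_V + b = 3.3·91 + 34 = 334.3.
σ²_M = a²·σ²_V = 3.3²·108.16 = 1177.8624 (the additive constant 34 does not affect variance).

sd(M) = 34.32, μ_M = 334.3, σ²_M = 1177.8624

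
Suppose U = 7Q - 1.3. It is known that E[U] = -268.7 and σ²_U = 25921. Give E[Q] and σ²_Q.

From U = 7Q - 1.3: E[U] = a·E[Q] + b, so E[Q] = (E[U] − b)/a = (-268.7 − (-1.3))/7 = -38.2.
σ²_U = a²·σ²_Q, so σ²_Q = 25921/7² = 529.

E[Q] = -38.2, σ²_Q = 529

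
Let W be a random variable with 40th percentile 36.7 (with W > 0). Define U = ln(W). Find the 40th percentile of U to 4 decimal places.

ln(W) is increasing, so P_{40}(U) = g(P_{40}(W)) ≈ 3.6028.

40th percentile of U = 3.6028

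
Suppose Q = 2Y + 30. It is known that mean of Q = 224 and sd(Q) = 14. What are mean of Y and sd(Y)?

mean of Y = 97, sd(Y) = 7

From Q = 2Y + 30: mean of Q = a·mean of Y + b, so mean of Y = (mean of Q − b)/a = (224 − 30)/2 = 97.
sd(Q) = |a|·sd(Y), so sd(Y) = 14/|2| = 7.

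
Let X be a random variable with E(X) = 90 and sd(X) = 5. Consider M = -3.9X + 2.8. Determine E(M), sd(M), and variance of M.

M = -3.9X + 2.8 is linear with a = -3.9, b = 2.8.
E(M) = a·E(X) + b = (-3.9)·90 + 2.8 = -348.2.
sd(M) = |a|·sd(X) = |-3.9|·5 = 19.5.
variance of X = 5² = 25.
variance of M = a²·variance of X = (-3.9)²·25 = 380.25 (the additive constant 2.8 does not affect variance).

E(M) = -348.2, sd(M) = 19.5, variance of M = 380.25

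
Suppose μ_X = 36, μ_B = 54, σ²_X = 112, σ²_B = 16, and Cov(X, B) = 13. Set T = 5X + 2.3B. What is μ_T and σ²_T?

μ_T = 5·μ_X + 2.3·μ_B = 5·36 + 2.3·54 = 304.2.
σ²_T = a²·σ²_X + b²·σ²_B + 2ab·Cov(X, B) with a = 5, b = 2.3.
= 5²·112 + 2.3²·16 + 2·5·2.3·13
= 2800 + 84.64 + 299 = 3183.64.

μ_T = 304.2, σ²_T = 3183.64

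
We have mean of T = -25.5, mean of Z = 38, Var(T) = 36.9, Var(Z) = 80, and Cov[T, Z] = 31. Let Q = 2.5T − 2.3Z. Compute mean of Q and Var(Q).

mean of Q = -151.15, Var(Q) = 297.325

mean of Q = 2.5·mean of T + (-2.3)·mean of Z = 2.5·(-25.5) + (-2.3)·38 = -151.15.
Var(Q) = a²·Var(T) + b²·Var(Z) + 2ab·Cov[T, Z] with a = 2.5, b = -2.3.
= 2.5²·36.9 + (-2.3)²·80 + 2·2.5·(-2.3)·31
= 230.625 + 423.2 + (-356.5) = 297.325.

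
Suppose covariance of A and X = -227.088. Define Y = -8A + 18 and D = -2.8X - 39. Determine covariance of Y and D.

covariance of Y and D = -5086.7712

covariance of Y and D = a·c·covariance of A and X = (-8)·(-2.8)·(-227.088) = -5086.7712. Additive constants drop out.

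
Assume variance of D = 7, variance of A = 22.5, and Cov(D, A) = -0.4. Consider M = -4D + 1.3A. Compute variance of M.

variance of M = a²·variance of D + b²·variance of A + 2ab·Cov(D, A) with a = -4, b = 1.3.
= (-4)²·7 + 1.3²·22.5 + 2·(-4)·1.3·(-0.4)
= 112 + 38.025 + 4.16 = 154.185.

variance of M = 154.185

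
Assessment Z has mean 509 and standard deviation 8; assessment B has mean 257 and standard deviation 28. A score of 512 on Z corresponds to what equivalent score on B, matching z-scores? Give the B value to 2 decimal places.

B = 267.50

z = (512 − 509)/8 = 0.375.
B = 257 + z·28 = 257 + (512 − 509)·28/8 = 267.50.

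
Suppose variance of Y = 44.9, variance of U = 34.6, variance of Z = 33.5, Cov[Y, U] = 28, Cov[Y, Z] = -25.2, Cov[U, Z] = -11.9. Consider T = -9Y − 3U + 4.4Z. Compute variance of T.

variance of T = a²·variance of Y + b²·variance of U + c²·variance of Z + 2ab·Cov[Y, U] + 2ac·Cov[Y, Z] + 2bc·Cov[U, Z], with a = -9, b = -3, c = 4.4.
= 3636.9 + 311.4 + 648.56 + 1512 + 1995.84 + 314.16
= 8418.86.

variance of T = 8418.86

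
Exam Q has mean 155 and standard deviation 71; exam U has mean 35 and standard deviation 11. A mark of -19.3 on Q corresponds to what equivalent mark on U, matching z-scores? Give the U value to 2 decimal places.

U = 8.00

z = (-19.3 − 155)/71 ≈ -2.4549.
U = 35 + z·11 = 35 + (-19.3 − 155)·11/71 ≈ 8.00.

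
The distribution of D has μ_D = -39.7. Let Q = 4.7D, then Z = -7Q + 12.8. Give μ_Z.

μ_Q = 4.7·(-39.7) = -186.59.
μ_Z = (-7)·(-186.59) + 12.8 = 1318.93.

μ_Z = 1318.93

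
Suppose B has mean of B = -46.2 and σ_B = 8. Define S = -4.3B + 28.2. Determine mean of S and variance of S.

S = -4.3B + 28.2 is linear with a = -4.3, b = 28.2.
mean of S = a·mean of B + b = (-4.3)·(-46.2) + 28.2 = 226.86.
variance of B = 8² = 64.
variance of S = a²·variance of B = (-4.3)²·64 = 1183.36 (the additive constant 28.2 does not affect variance).

mean of S = 226.86, variance of S = 1183.36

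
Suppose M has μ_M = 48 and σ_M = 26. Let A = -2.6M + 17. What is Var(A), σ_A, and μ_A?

A = -2.6M + 17 is linear with a = -2.6, b = 17.
Var(M) = 26² = 676.
Var(A) = a²·Var(M) = (-2.6)²·676 = 4569.76 (the additive constant 17 does not affect variance).
σ_A = |a|·σ_M = |-2.6|·26 = 67.6.
μ_A = a·μ_M + b = (-2.6)·48 + 17 = -107.8.

Var(A) = 4569.76, σ_A = 67.6, μ_A = -107.8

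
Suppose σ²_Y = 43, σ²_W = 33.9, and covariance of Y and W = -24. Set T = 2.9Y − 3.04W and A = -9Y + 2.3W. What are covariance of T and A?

By bilinearity, covariance of T and A = ac·σ²_Y + bd·σ²_W + (ad+bc)·covariance of Y and W, with a=2.9, b=-3.04, c=-9, d=2.3.
ac·σ²_Y = 2.9·(-9)·43 = -1122.3
bd·σ²_W = (-3.04)·2.3·33.9 = -237.0288
(ad+bc)·covariance of Y and W = (34.03)·(-24) = -816.72
covariance of T and A = -1122.3 + (-237.0288) + (-816.72) = -2176.0488.

covariance of T and A = -2176.0488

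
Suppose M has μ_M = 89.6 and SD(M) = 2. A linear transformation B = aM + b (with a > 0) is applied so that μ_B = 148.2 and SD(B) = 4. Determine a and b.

a = 2, b = -31

SD(B) = a·SD(M) (a > 0), so a = 4/2 = 2.
μ_B = a·μ_M + b, so b = 148.2 − 2·89.6 = -31.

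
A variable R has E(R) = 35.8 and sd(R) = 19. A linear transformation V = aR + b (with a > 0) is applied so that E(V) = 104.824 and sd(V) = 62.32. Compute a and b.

sd(V) = a·sd(R) (a > 0), so a = 62.32/19 = 3.28.
E(V) = a·E(R) + b, so b = 104.824 − 3.28·35.8 = -12.6.

a = 3.28, b = -12.6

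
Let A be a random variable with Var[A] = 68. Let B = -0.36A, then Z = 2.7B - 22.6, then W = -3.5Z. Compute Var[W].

Var[B] = (-0.36)²·68 = 8.8128.
Var[Z] = 2.7²·8.8128 = 64.245312.
Var[W] = (-3.5)²·64.245312 = 787.005072.

Var[W] = 787.005072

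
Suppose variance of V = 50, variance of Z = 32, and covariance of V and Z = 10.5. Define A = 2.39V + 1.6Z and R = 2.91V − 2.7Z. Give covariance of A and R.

By bilinearity, covariance of A and R = ac·variance of V + bd·variance of Z + (ad+bc)·covariance of V and Z, with a=2.39, b=1.6, c=2.91, d=-2.7.
ac·variance of V = 2.39·2.91·50 = 347.745
bd·variance of Z = 1.6·(-2.7)·32 = -138.24
(ad+bc)·covariance of V and Z = (-1.797)·10.5 = -18.8685
covariance of A and R = 347.745 + (-138.24) + (-18.8685) = 190.6365.

covariance of A and R = 190.6365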